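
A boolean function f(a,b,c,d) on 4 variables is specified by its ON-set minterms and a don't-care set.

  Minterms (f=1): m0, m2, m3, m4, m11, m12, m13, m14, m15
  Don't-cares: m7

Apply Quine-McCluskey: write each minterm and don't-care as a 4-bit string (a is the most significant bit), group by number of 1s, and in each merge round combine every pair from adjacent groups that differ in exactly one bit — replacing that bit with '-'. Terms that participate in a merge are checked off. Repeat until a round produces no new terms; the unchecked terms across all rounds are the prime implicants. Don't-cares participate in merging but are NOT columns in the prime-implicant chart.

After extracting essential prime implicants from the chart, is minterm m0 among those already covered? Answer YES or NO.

NO

Round 0: 0000✓ 0010✓ 0011✓ 0100✓ 0111✓ 1011✓ 1100✓ 1101✓ 1110✓ 1111✓
Round 1: -011✓ -100 -111✓ 0-00 0-11✓ 00-0 001- 1-11✓ 11-0✓ 11-1✓ 110-✓ 111-✓
Round 2: --11 11--
PIs = {--11, -100, 0-00, 00-0, 001-, 11--}
Coverage chart:
  m0: 0-00,00-0
  m2: 00-0,001-
  m3: --11,001-
  m4: -100,0-00
  m11: --11 ←essential
  m12: -100,11--
  m13: 11-- ←essential
  m14: 11-- ←essential
  m15: --11,11--
Essential: --11, 11--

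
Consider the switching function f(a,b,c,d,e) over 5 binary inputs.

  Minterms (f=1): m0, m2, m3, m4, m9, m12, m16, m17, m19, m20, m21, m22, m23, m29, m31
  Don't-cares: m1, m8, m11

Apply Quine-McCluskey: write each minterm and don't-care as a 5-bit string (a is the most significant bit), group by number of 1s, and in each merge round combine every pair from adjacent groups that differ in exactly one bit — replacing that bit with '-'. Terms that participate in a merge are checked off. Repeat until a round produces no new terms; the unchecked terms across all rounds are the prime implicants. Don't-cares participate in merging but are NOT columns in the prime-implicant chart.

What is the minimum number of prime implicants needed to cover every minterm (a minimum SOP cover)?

7

[col 0] 00000*, 00001*, 00010*, 00011*, 00100*, 01000*, 01001*, 01011*, 01100*, 10000*, 10001*, 10011*, 10100*, 10101*, 10110*, 10111*, 11101*, 11111*
[col 1] -0000*, -0001*, -0011*, -0100*, 0-000*, 0-001*, 0-011*, 0-100*, 00-00*, 000-0*, 000-1*, 0000-*, 0001-*, 01-00*, 010-1*, 0100-*, 1-101*, 1-111*, 10-00*, 10-01*, 10-11*, 100-1*, 1000-*, 101-0*, 101-1*, 1010-*, 1011-*, 111-1*
[col 2] -0-00, -00-1, -000-, 0--00, 0-0-1, 0-00-, 000--, 1-1-1, 10--1, 10-0-, 101--
Prime implicants: -0-00, -00-1, -000-, 0--00, 0-0-1, 0-00-, 000--, 1-1-1, 10--1, 10-0-, 101--
PI chart (minterm → PIs covering it):
  0 | -0-00,-000-,0--00,0-00-,000--
  2 | 000--  (sole → essential)
  3 | -00-1,0-0-1,000--
  4 | -0-00,0--00
  9 | 0-0-1,0-00-
  12 | 0--00  (sole → essential)
  16 | -0-00,-000-,10-0-
  17 | -00-1,-000-,10--1,10-0-
  19 | -00-1,10--1
  20 | -0-00,10-0-,101--
  21 | 1-1-1,10--1,10-0-,101--
  22 | 101--  (sole → essential)
  23 | 1-1-1,10--1,101--
  29 | 1-1-1  (sole → essential)
  31 | 1-1-1  (sole → essential)
Essential prime implicants: 0--00, 000--, 1-1-1, 101--
Petrick residual → -0-00, -00-1, 0-0-1
Minimum SOP uses 7 PIs: b'd'e' + b'c'e + a'd'e' + a'c'e + a'b'c' + ace + ab'c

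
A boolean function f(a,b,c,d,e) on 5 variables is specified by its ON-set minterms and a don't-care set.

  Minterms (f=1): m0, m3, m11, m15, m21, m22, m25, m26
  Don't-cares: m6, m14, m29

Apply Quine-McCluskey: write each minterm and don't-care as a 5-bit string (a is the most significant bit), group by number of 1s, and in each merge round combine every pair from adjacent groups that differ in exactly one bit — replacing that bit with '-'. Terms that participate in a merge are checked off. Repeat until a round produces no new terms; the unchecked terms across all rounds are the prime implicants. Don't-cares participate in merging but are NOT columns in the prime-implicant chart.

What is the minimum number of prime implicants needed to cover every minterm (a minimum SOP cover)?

Round 0: 00000 00011✓ 00110✓ 01011✓ 01110✓ 01111✓ 10101✓ 10110✓ 11001✓ 11010 11101✓
Round 1: -0110 0-011 0-110 01-11 0111- 1-101 11-01
PIs = {-0110, 0-011, 0-110, 00000, 01-11, 0111-, 1-101, 11-01, 11010}
Coverage chart:
  m0: 00000 ←essential
  m3: 0-011 ←essential
  m11: 0-011,01-11
  m15: 01-11,0111-
  m21: 1-101 ←essential
  m22: -0110 ←essential
  m25: 11-01 ←essential
  m26: 11010 ←essential
Essential: -0110, 0-011, 00000, 1-101, 11-01, 11010
Petrick residual → 01-11
Min cover (7 terms): b'cde' + a'c'de + a'b'c'd'e' + a'bde + acd'e + abd'e + abc'de'

7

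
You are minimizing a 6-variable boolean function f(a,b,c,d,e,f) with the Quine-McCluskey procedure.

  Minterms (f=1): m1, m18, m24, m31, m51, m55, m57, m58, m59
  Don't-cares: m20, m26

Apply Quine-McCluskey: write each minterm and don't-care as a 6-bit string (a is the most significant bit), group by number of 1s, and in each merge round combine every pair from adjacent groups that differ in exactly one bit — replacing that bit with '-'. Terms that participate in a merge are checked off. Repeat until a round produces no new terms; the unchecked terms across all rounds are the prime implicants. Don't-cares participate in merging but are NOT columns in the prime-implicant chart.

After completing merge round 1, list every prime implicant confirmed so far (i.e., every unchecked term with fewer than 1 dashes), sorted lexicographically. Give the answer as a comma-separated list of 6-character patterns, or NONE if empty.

000001, 010100, 011111

Round 0: 000001 010010✓ 010100 011000✓ 011010✓ 011111 110011✓ 110111✓ 111001✓ 111010✓ 111011✓
Round 1: -11010 01-010 0110-0 11-011 110-11 1110-1 11101-
PIs = {-11010, 000001, 01-010, 010100, 0110-0, 011111, 11-011, 110-11, 1110-1, 11101-}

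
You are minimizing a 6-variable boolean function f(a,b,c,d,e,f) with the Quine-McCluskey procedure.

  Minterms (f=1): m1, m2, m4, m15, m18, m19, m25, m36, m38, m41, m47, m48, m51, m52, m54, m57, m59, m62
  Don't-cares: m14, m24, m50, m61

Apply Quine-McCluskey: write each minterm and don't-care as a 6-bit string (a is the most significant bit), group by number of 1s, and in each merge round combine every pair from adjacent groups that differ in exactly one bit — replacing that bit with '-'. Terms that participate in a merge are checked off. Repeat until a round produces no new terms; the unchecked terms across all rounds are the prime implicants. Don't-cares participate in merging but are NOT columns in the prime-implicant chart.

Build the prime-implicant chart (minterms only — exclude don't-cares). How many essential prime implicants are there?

[col 0] 000001, 000010*, 000100*, 001110*, 001111*, 010010*, 010011*, 011000*, 011001*, 100100*, 100110*, 101001*, 101111*, 110000*, 110010*, 110011*, 110100*, 110110*, 111001*, 111011*, 111101*, 111110*
[col 1] -00100, -01111, -10010*, -10011*, -11001, 0-0010, 00111-, 01001-*, 01100-, 1-0100*, 1-0110*, 1-1001, 1001-0*, 11-011, 11-110, 110-00*, 110-10*, 1100-0*, 11001-*, 1101-0*, 111-01, 1110-1
[col 2] -1001-, 1-01-0, 110--0
Prime implicants: -00100, -01111, -1001-, -11001, 0-0010, 000001, 00111-, 01100-, 1-01-0, 1-1001, 11-011, 11-110, 110--0, 111-01, 1110-1
PI chart (minterm → PIs covering it):
  1 | 000001  (sole → essential)
  2 | 0-0010  (sole → essential)
  4 | -00100  (sole → essential)
  15 | -01111,00111-
  18 | -1001-,0-0010
  19 | -1001-  (sole → essential)
  25 | -11001,01100-
  36 | -00100,1-01-0
  38 | 1-01-0  (sole → essential)
  41 | 1-1001  (sole → essential)
  47 | -01111  (sole → essential)
  48 | 110--0  (sole → essential)
  51 | -1001-,11-011
  52 | 1-01-0,110--0
  54 | 1-01-0,11-110,110--0
  57 | -11001,1-1001,111-01,1110-1
  59 | 11-011,1110-1
  62 | 11-110  (sole → essential)
Essential prime implicants: -00100, -01111, -1001-, 0-0010, 000001, 1-01-0, 1-1001, 11-110, 110--0

9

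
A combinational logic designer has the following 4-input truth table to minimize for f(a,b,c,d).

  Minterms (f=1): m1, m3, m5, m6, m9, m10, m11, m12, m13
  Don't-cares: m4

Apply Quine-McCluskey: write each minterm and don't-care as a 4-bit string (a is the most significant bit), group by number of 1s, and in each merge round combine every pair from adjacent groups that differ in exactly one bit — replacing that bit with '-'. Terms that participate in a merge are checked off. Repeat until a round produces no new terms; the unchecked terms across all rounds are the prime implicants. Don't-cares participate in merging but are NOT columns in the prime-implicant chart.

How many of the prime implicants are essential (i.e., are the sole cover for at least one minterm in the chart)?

4

[col 0] 0001*, 0011*, 0100*, 0101*, 0110*, 1001*, 1010*, 1011*, 1100*, 1101*
[col 1] -001*, -011*, -100*, -101*, 0-01*, 00-1*, 01-0, 010-*, 1-01*, 10-1*, 101-, 110-*
[col 2] --01, -0-1, -10-
Prime implicants: --01, -0-1, -10-, 01-0, 101-
PI chart (minterm → PIs covering it):
  1 | --01,-0-1
  3 | -0-1  (sole → essential)
  5 | --01,-10-
  6 | 01-0  (sole → essential)
  9 | --01,-0-1
  10 | 101-  (sole → essential)
  11 | -0-1,101-
  12 | -10-  (sole → essential)
  13 | --01,-10-
Essential prime implicants: -0-1, -10-, 01-0, 101-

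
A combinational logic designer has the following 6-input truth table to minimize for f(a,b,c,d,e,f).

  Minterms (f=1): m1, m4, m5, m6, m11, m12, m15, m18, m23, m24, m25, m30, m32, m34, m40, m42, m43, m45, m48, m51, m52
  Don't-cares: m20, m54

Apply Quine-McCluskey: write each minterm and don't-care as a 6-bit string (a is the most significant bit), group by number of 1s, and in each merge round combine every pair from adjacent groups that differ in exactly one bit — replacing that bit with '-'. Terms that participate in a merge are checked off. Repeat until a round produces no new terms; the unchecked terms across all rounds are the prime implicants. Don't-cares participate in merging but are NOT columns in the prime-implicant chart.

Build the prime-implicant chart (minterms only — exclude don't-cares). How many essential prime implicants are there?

11

size-2^0 implicants → 000001(✓)  000100(✓)  000101(✓)  000110(✓)  001011(✓)  001100(✓)  001111(✓)  010010  010100(✓)  010111  011000(✓)  011001(✓)  011110  100000(✓)  100010(✓)  101000(✓)  101010(✓)  101011(✓)  101101  110000(✓)  110011  110100(✓)  110110(✓)
size-2^1 implicants → -01011  -10100  0-0100  00-100  000-01  0001-0  00010-  001-11  01100-  1-0000  10-000(✓)  10-010(✓)  1000-0(✓)  1010-0(✓)  10101-  110-00  1101-0
size-2^2 implicants → 10-0-0
Unchecked terms (primes): -01011, -10100, 0-0100, 00-100, 000-01, 0001-0, 00010-, 001-11, 010010, 010111, 01100-, 011110, 1-0000, 10-0-0, 10101-, 101101, 110-00, 110011, 1101-0
Minterm coverage:
  m1 ⊆ 000-01 [E]
  m4 ⊆ 0-0100,00-100,0001-0,00010-
  m5 ⊆ 000-01,00010-
  m6 ⊆ 0001-0 [E]
  m11 ⊆ -01011,001-11
  m12 ⊆ 00-100 [E]
  m15 ⊆ 001-11 [E]
  m18 ⊆ 010010 [E]
  m23 ⊆ 010111 [E]
  m24 ⊆ 01100- [E]
  m25 ⊆ 01100- [E]
  m30 ⊆ 011110 [E]
  m32 ⊆ 1-0000,10-0-0
  m34 ⊆ 10-0-0 [E]
  m40 ⊆ 10-0-0 [E]
  m42 ⊆ 10-0-0,10101-
  m43 ⊆ -01011,10101-
  m45 ⊆ 101101 [E]
  m48 ⊆ 1-0000,110-00
  m51 ⊆ 110011 [E]
  m52 ⊆ -10100,110-00,1101-0
E = {00-100, 000-01, 0001-0, 001-11, 010010, 010111, 01100-, 011110, 10-0-0, 101101, 110011}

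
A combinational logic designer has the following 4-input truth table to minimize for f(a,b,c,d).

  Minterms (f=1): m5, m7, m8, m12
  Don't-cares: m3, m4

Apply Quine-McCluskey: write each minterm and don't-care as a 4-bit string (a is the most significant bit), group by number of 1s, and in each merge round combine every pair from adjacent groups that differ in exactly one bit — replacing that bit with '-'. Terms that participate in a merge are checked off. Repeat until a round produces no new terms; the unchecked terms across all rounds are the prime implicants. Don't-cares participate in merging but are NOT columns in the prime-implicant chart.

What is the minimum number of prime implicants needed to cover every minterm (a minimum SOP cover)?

size-2^0 implicants → 0011(✓)  0100(✓)  0101(✓)  0111(✓)  1000(✓)  1100(✓)
size-2^1 implicants → -100  0-11  01-1  010-  1-00
Unchecked terms (primes): -100, 0-11, 01-1, 010-, 1-00
Minterm coverage:
  m5 ⊆ 01-1,010-
  m7 ⊆ 0-11,01-1
  m8 ⊆ 1-00 [E]
  m12 ⊆ -100,1-00
E = {1-00}
Petrick residual → 01-1
Cover = a'bd + ac'd'  |cover|=2

2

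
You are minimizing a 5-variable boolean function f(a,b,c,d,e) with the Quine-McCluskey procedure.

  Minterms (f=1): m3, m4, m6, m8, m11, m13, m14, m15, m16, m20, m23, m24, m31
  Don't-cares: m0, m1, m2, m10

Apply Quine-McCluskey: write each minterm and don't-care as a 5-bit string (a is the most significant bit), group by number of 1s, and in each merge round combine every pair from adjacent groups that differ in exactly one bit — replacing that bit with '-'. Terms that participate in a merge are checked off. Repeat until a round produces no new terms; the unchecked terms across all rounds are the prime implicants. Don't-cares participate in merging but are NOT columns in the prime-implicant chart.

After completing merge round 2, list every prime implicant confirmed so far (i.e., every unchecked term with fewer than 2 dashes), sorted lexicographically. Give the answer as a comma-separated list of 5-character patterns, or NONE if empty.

-1111, 011-1, 1-111

Round 0: 00000✓ 00001✓ 00010✓ 00011✓ 00100✓ 00110✓ 01000✓ 01010✓ 01011✓ 01101✓ 01110✓ 01111✓ 10000✓ 10100✓ 10111✓ 11000✓ 11111✓
Round 1: -0000✓ -0100✓ -1000✓ -1111 0-000✓ 0-010✓ 0-011✓ 0-110✓ 00-00✓ 00-10✓ 000-0✓ 000-1✓ 0000-✓ 0001-✓ 001-0✓ 01-10✓ 01-11✓ 010-0✓ 0101-✓ 011-1 0111-✓ 1-000✓ 1-111 10-00✓
Round 2: --000 -0-00 0--10 0-0-0 0-01- 00--0 000-- 01-1-
PIs = {--000, -0-00, -1111, 0--10, 0-0-0, 0-01-, 00--0, 000--, 01-1-, 011-1, 1-111}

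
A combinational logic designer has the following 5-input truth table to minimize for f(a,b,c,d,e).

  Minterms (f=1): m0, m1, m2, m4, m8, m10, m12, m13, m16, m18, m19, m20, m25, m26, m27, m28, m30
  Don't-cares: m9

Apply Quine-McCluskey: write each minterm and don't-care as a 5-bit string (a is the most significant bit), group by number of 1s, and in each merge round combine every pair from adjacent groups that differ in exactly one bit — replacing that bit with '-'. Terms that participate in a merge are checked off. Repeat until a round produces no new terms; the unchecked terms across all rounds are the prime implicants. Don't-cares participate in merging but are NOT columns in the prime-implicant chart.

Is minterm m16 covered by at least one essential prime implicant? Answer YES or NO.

NO

[col 0] 00000*, 00001*, 00010*, 00100*, 01000*, 01001*, 01010*, 01100*, 01101*, 10000*, 10010*, 10011*, 10100*, 11001*, 11010*, 11011*, 11100*, 11110*
[col 1] -0000*, -0010*, -0100*, -1001, -1010*, -1100*, 0-000*, 0-001*, 0-010*, 0-100*, 00-00*, 000-0*, 0000-*, 01-00*, 01-01*, 010-0*, 0100-*, 0110-*, 1-010*, 1-011*, 1-100*, 10-00*, 100-0*, 1001-*, 11-10, 110-1, 1101-*, 111-0
[col 2] --010, --100, -0-00, -00-0, 0--00, 0-0-0, 0-00-, 01-0-, 1-01-
Prime implicants: --010, --100, -0-00, -00-0, -1001, 0--00, 0-0-0, 0-00-, 01-0-, 1-01-, 11-10, 110-1, 111-0
PI chart (minterm → PIs covering it):
  0 | -0-00,-00-0,0--00,0-0-0,0-00-
  1 | 0-00-  (sole → essential)
  2 | --010,-00-0,0-0-0
  4 | --100,-0-00,0--00
  8 | 0--00,0-0-0,0-00-,01-0-
  10 | --010,0-0-0
  12 | --100,0--00,01-0-
  13 | 01-0-  (sole → essential)
  16 | -0-00,-00-0
  18 | --010,-00-0,1-01-
  19 | 1-01-  (sole → essential)
  20 | --100,-0-00
  25 | -1001,110-1
  26 | --010,1-01-,11-10
  27 | 1-01-,110-1
  28 | --100,111-0
  30 | 11-10,111-0
Essential prime implicants: 0-00-, 01-0-, 1-01-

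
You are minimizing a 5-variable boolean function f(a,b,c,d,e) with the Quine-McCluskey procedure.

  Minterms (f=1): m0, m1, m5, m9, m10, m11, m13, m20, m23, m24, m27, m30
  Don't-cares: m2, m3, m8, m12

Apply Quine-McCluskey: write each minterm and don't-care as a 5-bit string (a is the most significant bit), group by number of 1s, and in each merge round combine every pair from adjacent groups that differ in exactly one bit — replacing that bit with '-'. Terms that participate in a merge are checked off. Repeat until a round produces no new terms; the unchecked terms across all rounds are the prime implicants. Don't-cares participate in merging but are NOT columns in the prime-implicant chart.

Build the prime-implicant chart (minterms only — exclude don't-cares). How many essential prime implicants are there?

size-2^0 implicants → 00000(✓)  00001(✓)  00010(✓)  00011(✓)  00101(✓)  01000(✓)  01001(✓)  01010(✓)  01011(✓)  01100(✓)  01101(✓)  10100  10111  11000(✓)  11011(✓)  11110
size-2^1 implicants → -1000  -1011  0-000(✓)  0-001(✓)  0-010(✓)  0-011(✓)  0-101(✓)  00-01(✓)  000-0(✓)  000-1(✓)  0000-(✓)  0001-(✓)  01-00(✓)  01-01(✓)  010-0(✓)  010-1(✓)  0100-(✓)  0101-(✓)  0110-(✓)
size-2^2 implicants → 0--01  0-0-0(✓)  0-0-1(✓)  0-00-(✓)  0-01-(✓)  000--(✓)  01-0-  010--(✓)
size-2^3 implicants → 0-0--
Unchecked terms (primes): -1000, -1011, 0--01, 0-0--, 01-0-, 10100, 10111, 11110
Minterm coverage:
  m0 ⊆ 0-0-- [E]
  m1 ⊆ 0--01,0-0--
  m5 ⊆ 0--01 [E]
  m9 ⊆ 0--01,0-0--,01-0-
  m10 ⊆ 0-0-- [E]
  m11 ⊆ -1011,0-0--
  m13 ⊆ 0--01,01-0-
  m20 ⊆ 10100 [E]
  m23 ⊆ 10111 [E]
  m24 ⊆ -1000 [E]
  m27 ⊆ -1011 [E]
  m30 ⊆ 11110 [E]
E = {-1000, -1011, 0--01, 0-0--, 10100, 10111, 11110}

7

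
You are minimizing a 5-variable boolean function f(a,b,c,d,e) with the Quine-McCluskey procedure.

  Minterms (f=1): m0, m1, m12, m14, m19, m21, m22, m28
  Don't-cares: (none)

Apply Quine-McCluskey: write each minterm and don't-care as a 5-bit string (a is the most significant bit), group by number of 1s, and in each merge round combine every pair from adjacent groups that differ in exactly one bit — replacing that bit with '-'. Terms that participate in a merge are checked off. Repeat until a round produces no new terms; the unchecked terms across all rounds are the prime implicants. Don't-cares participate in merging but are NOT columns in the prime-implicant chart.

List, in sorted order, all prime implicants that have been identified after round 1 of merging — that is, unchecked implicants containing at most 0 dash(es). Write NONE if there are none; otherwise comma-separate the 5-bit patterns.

[col 0] 00000*, 00001*, 01100*, 01110*, 10011, 10101, 10110, 11100*
[col 1] -1100, 0000-, 011-0
Prime implicants: -1100, 0000-, 011-0, 10011, 10101, 10110

10011, 10101, 10110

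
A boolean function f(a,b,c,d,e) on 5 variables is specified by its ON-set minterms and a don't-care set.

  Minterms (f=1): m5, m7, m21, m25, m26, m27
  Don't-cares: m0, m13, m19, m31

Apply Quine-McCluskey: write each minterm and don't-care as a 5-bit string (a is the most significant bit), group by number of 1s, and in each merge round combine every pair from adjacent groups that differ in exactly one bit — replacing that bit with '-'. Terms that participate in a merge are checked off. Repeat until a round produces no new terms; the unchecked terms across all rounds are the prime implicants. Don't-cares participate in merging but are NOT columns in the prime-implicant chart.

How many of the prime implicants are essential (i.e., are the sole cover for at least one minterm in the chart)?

4

[col 0] 00000, 00101*, 00111*, 01101*, 10011*, 10101*, 11001*, 11010*, 11011*, 11111*
[col 1] -0101, 0-101, 001-1, 1-011, 11-11, 110-1, 1101-
Prime implicants: -0101, 0-101, 00000, 001-1, 1-011, 11-11, 110-1, 1101-
PI chart (minterm → PIs covering it):
  5 | -0101,0-101,001-1
  7 | 001-1  (sole → essential)
  21 | -0101  (sole → essential)
  25 | 110-1  (sole → essential)
  26 | 1101-  (sole → essential)
  27 | 1-011,11-11,110-1,1101-
Essential prime implicants: -0101, 001-1, 110-1, 1101-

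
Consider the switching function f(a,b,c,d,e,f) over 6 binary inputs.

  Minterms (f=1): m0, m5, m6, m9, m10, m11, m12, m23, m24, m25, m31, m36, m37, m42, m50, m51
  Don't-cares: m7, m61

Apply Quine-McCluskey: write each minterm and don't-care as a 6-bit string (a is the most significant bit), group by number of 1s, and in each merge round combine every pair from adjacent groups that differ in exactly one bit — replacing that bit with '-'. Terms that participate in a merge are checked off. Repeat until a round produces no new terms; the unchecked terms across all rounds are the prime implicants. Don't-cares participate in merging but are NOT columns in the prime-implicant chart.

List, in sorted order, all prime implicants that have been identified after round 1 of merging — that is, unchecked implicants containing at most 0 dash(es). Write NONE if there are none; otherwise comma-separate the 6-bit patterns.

[col 0] 000000, 000101*, 000110*, 000111*, 001001*, 001010*, 001011*, 001100, 010111*, 011000*, 011001*, 011111*, 100100*, 100101*, 101010*, 110010*, 110011*, 111101
[col 1] -00101, -01010, 0-0111, 0-1001, 0001-1, 00011-, 0010-1, 00101-, 01-111, 01100-, 10010-, 11001-
Prime implicants: -00101, -01010, 0-0111, 0-1001, 000000, 0001-1, 00011-, 0010-1, 00101-, 001100, 01-111, 01100-, 10010-, 11001-, 111101

000000, 001100, 111101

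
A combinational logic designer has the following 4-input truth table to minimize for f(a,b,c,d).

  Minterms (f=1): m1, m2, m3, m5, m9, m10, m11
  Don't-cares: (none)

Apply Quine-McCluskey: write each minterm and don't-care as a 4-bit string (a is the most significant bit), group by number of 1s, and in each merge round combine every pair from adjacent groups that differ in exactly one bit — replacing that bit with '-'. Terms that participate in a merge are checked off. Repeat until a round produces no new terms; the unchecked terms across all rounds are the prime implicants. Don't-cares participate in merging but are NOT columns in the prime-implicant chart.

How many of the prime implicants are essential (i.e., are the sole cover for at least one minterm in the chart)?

3

size-2^0 implicants → 0001(✓)  0010(✓)  0011(✓)  0101(✓)  1001(✓)  1010(✓)  1011(✓)
size-2^1 implicants → -001(✓)  -010(✓)  -011(✓)  0-01  00-1(✓)  001-(✓)  10-1(✓)  101-(✓)
size-2^2 implicants → -0-1  -01-
Unchecked terms (primes): -0-1, -01-, 0-01
Minterm coverage:
  m1 ⊆ -0-1,0-01
  m2 ⊆ -01- [E]
  m3 ⊆ -0-1,-01-
  m5 ⊆ 0-01 [E]
  m9 ⊆ -0-1 [E]
  m10 ⊆ -01- [E]
  m11 ⊆ -0-1,-01-
E = {-0-1, -01-, 0-01}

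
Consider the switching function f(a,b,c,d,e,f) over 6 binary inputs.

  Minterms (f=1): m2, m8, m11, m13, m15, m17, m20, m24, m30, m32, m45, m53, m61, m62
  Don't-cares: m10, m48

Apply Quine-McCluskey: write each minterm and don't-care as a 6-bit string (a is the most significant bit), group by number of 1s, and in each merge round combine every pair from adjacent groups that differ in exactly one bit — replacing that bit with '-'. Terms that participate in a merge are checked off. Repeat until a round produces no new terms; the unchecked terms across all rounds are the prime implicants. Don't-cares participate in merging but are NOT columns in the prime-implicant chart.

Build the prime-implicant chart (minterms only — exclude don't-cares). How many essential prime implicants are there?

Round 0: 000010✓ 001000✓ 001010✓ 001011✓ 001101✓ 001111✓ 010001 010100 011000✓ 011110✓ 100000✓ 101101✓ 110000✓ 110101✓ 111101✓ 111110✓
Round 1: -01101 -11110 0-1000 00-010 001-11 0010-0 00101- 0011-1 1-0000 1-1101 11-101
PIs = {-01101, -11110, 0-1000, 00-010, 001-11, 0010-0, 00101-, 0011-1, 010001, 010100, 1-0000, 1-1101, 11-101}
Coverage chart:
  m2: 00-010 ←essential
  m8: 0-1000,0010-0
  m11: 001-11,00101-
  m13: -01101,0011-1
  m15: 001-11,0011-1
  m17: 010001 ←essential
  m20: 010100 ←essential
  m24: 0-1000 ←essential
  m30: -11110 ←essential
  m32: 1-0000 ←essential
  m45: -01101,1-1101
  m53: 11-101 ←essential
  m61: 1-1101,11-101
  m62: -11110 ←essential
Essential: -11110, 0-1000, 00-010, 010001, 010100, 1-0000, 11-101

7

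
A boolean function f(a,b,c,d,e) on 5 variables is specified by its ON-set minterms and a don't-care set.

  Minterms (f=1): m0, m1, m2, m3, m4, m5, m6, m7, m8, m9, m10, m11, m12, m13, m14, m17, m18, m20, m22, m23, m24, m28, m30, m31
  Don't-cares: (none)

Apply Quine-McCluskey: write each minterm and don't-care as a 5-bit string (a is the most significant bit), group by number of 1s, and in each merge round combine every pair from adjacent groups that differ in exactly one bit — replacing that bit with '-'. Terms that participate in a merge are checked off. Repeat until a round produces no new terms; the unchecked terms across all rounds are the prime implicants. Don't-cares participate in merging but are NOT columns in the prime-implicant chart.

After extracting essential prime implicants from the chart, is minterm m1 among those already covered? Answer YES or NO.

[col 0] 00000*, 00001*, 00010*, 00011*, 00100*, 00101*, 00110*, 00111*, 01000*, 01001*, 01010*, 01011*, 01100*, 01101*, 01110*, 10001*, 10010*, 10100*, 10110*, 10111*, 11000*, 11100*, 11110*, 11111*
[col 1] -0001, -0010*, -0100*, -0110*, -0111*, -1000*, -1100*, -1110*, 0-000*, 0-001*, 0-010*, 0-011*, 0-100*, 0-101*, 0-110*, 00-00*, 00-01*, 00-10*, 00-11*, 000-0*, 000-1*, 0000-*, 0001-*, 001-0*, 001-1*, 0010-*, 0011-*, 01-00*, 01-01*, 01-10*, 010-0*, 010-1*, 0100-*, 0101-*, 011-0*, 0110-*, 1-100*, 1-110*, 1-111*, 10-10*, 101-0*, 1011-*, 11-00*, 111-0*, 1111-*
[col 2] --100*, --110*, -0-10, -01-0*, -011-, -1-00, -11-0*, 0--00*, 0--01*, 0--10*, 0-0-0*, 0-0-1*, 0-00-*, 0-01-*, 0-1-0*, 0-10-*, 00--0*, 00--1*, 00-0-*, 00-1-*, 000--*, 001--*, 01--0*, 01-0-*, 010--*, 1-1-0*, 1-11-
[col 3] --1-0, 0---0, 0--0-, 0-0--, 00---
Prime implicants: --1-0, -0-10, -0001, -011-, -1-00, 0---0, 0--0-, 0-0--, 00---, 1-11-
PI chart (minterm → PIs covering it):
  0 | 0---0,0--0-,0-0--,00---
  1 | -0001,0--0-,0-0--,00---
  2 | -0-10,0---0,0-0--,00---
  3 | 0-0--,00---
  4 | --1-0,0---0,0--0-,00---
  5 | 0--0-,00---
  6 | --1-0,-0-10,-011-,0---0,00---
  7 | -011-,00---
  8 | -1-00,0---0,0--0-,0-0--
  9 | 0--0-,0-0--
  10 | 0---0,0-0--
  11 | 0-0--  (sole → essential)
  12 | --1-0,-1-00,0---0,0--0-
  13 | 0--0-  (sole → essential)
  14 | --1-0,0---0
  17 | -0001  (sole → essential)
  18 | -0-10  (sole → essential)
  20 | --1-0  (sole → essential)
  22 | --1-0,-0-10,-011-,1-11-
  23 | -011-,1-11-
  24 | -1-00  (sole → essential)
  28 | --1-0,-1-00
  30 | --1-0,1-11-
  31 | 1-11-  (sole → essential)
Essential prime implicants: --1-0, -0-10, -0001, -1-00, 0--0-, 0-0--, 1-11-

YES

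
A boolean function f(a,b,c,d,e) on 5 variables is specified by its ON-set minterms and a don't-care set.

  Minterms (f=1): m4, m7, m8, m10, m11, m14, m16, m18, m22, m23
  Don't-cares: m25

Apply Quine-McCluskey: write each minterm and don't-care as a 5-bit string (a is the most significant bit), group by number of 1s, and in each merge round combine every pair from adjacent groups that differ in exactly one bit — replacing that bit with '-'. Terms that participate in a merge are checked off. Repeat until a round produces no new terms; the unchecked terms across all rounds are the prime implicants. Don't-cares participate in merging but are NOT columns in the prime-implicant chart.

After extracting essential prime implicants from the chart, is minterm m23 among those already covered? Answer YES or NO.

Round 0: 00100 00111✓ 01000✓ 01010✓ 01011✓ 01110✓ 10000✓ 10010✓ 10110✓ 10111✓ 11001
Round 1: -0111 01-10 010-0 0101- 10-10 100-0 1011-
PIs = {-0111, 00100, 01-10, 010-0, 0101-, 10-10, 100-0, 1011-, 11001}
Coverage chart:
  m4: 00100 ←essential
  m7: -0111 ←essential
  m8: 010-0 ←essential
  m10: 01-10,010-0,0101-
  m11: 0101- ←essential
  m14: 01-10 ←essential
  m16: 100-0 ←essential
  m18: 10-10,100-0
  m22: 10-10,1011-
  m23: -0111,1011-
Essential: -0111, 00100, 01-10, 010-0, 0101-, 100-0

YES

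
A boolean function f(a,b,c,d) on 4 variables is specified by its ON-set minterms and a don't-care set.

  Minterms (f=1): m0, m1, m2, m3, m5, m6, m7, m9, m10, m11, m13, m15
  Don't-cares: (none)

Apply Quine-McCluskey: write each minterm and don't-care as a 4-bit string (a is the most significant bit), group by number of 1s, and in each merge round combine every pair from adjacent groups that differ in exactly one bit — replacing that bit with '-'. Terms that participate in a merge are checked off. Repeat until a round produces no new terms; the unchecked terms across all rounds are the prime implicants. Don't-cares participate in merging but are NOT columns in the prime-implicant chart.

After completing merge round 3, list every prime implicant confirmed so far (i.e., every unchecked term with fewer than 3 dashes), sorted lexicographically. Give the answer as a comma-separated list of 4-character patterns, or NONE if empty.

-01-, 0-1-, 00--

Round 0: 0000✓ 0001✓ 0010✓ 0011✓ 0101✓ 0110✓ 0111✓ 1001✓ 1010✓ 1011✓ 1101✓ 1111✓
Round 1: -001✓ -010✓ -011✓ -101✓ -111✓ 0-01✓ 0-10✓ 0-11✓ 00-0✓ 00-1✓ 000-✓ 001-✓ 01-1✓ 011-✓ 1-01✓ 1-11✓ 10-1✓ 101-✓ 11-1✓
Round 2: --01✓ --11✓ -0-1✓ -01- -1-1✓ 0--1✓ 0-1- 00-- 1--1✓
Round 3: ---1
PIs = {---1, -01-, 0-1-, 00--}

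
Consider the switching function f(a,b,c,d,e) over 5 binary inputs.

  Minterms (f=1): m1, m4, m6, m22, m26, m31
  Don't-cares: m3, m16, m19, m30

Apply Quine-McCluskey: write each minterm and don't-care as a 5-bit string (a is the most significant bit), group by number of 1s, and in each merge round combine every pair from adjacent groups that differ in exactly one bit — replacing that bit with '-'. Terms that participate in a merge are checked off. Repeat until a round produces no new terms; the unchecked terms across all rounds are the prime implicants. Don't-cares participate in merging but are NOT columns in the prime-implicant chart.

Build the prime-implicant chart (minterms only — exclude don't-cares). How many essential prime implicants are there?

4

[col 0] 00001*, 00011*, 00100*, 00110*, 10000, 10011*, 10110*, 11010*, 11110*, 11111*
[col 1] -0011, -0110, 000-1, 001-0, 1-110, 11-10, 1111-
Prime implicants: -0011, -0110, 000-1, 001-0, 1-110, 10000, 11-10, 1111-
PI chart (minterm → PIs covering it):
  1 | 000-1  (sole → essential)
  4 | 001-0  (sole → essential)
  6 | -0110,001-0
  22 | -0110,1-110
  26 | 11-10  (sole → essential)
  31 | 1111-  (sole → essential)
Essential prime implicants: 000-1, 001-0, 11-10, 1111-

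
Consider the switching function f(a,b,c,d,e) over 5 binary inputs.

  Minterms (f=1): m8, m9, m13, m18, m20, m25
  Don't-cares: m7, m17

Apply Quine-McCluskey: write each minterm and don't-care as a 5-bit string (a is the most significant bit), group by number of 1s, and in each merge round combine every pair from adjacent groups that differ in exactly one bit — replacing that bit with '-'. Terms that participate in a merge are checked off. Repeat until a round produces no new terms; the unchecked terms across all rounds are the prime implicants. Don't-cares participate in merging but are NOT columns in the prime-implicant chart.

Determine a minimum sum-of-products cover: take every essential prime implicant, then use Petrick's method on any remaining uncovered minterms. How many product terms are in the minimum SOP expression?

[col 0] 00111, 01000*, 01001*, 01101*, 10001*, 10010, 10100, 11001*
[col 1] -1001, 01-01, 0100-, 1-001
Prime implicants: -1001, 00111, 01-01, 0100-, 1-001, 10010, 10100
PI chart (minterm → PIs covering it):
  8 | 0100-  (sole → essential)
  9 | -1001,01-01,0100-
  13 | 01-01  (sole → essential)
  18 | 10010  (sole → essential)
  20 | 10100  (sole → essential)
  25 | -1001,1-001
Essential prime implicants: 01-01, 0100-, 10010, 10100
Petrick residual → -1001
Minimum SOP uses 5 PIs: bc'd'e + a'bd'e + a'bc'd' + ab'c'de' + ab'cd'e'

5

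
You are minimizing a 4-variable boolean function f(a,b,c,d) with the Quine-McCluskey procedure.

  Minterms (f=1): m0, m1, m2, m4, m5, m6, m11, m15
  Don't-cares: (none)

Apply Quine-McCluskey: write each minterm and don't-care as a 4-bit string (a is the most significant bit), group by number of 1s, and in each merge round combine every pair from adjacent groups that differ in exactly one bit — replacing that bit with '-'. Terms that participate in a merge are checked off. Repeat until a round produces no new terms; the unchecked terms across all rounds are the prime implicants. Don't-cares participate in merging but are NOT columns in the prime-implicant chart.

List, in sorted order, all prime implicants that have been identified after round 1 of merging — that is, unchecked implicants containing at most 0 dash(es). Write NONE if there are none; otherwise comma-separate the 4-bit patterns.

NONE

size-2^0 implicants → 0000(✓)  0001(✓)  0010(✓)  0100(✓)  0101(✓)  0110(✓)  1011(✓)  1111(✓)
size-2^1 implicants → 0-00(✓)  0-01(✓)  0-10(✓)  00-0(✓)  000-(✓)  01-0(✓)  010-(✓)  1-11
size-2^2 implicants → 0--0  0-0-
Unchecked terms (primes): 0--0, 0-0-, 1-11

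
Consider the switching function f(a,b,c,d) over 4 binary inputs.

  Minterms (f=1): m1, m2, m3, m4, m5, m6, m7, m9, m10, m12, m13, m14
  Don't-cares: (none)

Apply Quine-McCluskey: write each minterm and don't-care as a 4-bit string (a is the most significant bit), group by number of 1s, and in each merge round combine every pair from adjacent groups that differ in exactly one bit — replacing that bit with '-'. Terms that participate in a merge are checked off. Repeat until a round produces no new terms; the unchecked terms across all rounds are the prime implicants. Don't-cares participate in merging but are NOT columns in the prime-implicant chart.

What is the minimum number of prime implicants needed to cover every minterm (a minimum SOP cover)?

4

[col 0] 0001*, 0010*, 0011*, 0100*, 0101*, 0110*, 0111*, 1001*, 1010*, 1100*, 1101*, 1110*
[col 1] -001*, -010*, -100*, -101*, -110*, 0-01*, 0-10*, 0-11*, 00-1*, 001-*, 01-0*, 01-1*, 010-*, 011-*, 1-01*, 1-10*, 11-0*, 110-*
[col 2] --01, --10, -1-0, -10-, 0--1, 0-1-, 01--
Prime implicants: --01, --10, -1-0, -10-, 0--1, 0-1-, 01--
PI chart (minterm → PIs covering it):
  1 | --01,0--1
  2 | --10,0-1-
  3 | 0--1,0-1-
  4 | -1-0,-10-,01--
  5 | --01,-10-,0--1,01--
  6 | --10,-1-0,0-1-,01--
  7 | 0--1,0-1-,01--
  9 | --01  (sole → essential)
  10 | --10  (sole → essential)
  12 | -1-0,-10-
  13 | --01,-10-
  14 | --10,-1-0
Essential prime implicants: --01, --10
Petrick residual → -1-0, 0--1
Minimum SOP uses 4 PIs: c'd + cd' + bd' + a'd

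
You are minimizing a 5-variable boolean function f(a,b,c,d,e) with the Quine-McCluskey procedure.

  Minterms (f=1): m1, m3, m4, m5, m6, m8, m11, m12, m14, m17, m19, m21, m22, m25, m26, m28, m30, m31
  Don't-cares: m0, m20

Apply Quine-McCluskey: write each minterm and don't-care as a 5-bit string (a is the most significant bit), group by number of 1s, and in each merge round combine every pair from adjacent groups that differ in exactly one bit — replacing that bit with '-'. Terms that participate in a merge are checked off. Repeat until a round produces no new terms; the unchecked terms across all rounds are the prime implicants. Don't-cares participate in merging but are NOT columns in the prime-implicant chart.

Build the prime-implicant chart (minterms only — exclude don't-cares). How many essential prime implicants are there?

Round 0: 00000✓ 00001✓ 00011✓ 00100✓ 00101✓ 00110✓ 01000✓ 01011✓ 01100✓ 01110✓ 10001✓ 10011✓ 10100✓ 10101✓ 10110✓ 11001✓ 11010✓ 11100✓ 11110✓ 11111✓
Round 1: -0001✓ -0011✓ -0100✓ -0101✓ -0110✓ -1100✓ -1110✓ 0-000✓ 0-011 0-100✓ 0-110✓ 00-00✓ 00-01✓ 000-1✓ 0000-✓ 001-0✓ 0010-✓ 01-00✓ 011-0✓ 1-001 1-100✓ 1-110✓ 10-01✓ 100-1✓ 101-0✓ 1010-✓ 11-10 111-0✓ 1111-
Round 2: --100✓ --110✓ -0-01 -00-1 -01-0✓ -010- -11-0✓ 0--00 0-1-0✓ 00-0- 1-1-0✓
Round 3: --1-0
PIs = {--1-0, -0-01, -00-1, -010-, 0--00, 0-011, 00-0-, 1-001, 11-10, 1111-}
Coverage chart:
  m1: -0-01,-00-1,00-0-
  m3: -00-1,0-011
  m4: --1-0,-010-,0--00,00-0-
  m5: -0-01,-010-,00-0-
  m6: --1-0 ←essential
  m8: 0--00 ←essential
  m11: 0-011 ←essential
  m12: --1-0,0--00
  m14: --1-0 ←essential
  m17: -0-01,-00-1,1-001
  m19: -00-1 ←essential
  m21: -0-01,-010-
  m22: --1-0 ←essential
  m25: 1-001 ←essential
  m26: 11-10 ←essential
  m28: --1-0 ←essential
  m30: --1-0,11-10,1111-
  m31: 1111- ←essential
Essential: --1-0, -00-1, 0--00, 0-011, 1-001, 11-10, 1111-

7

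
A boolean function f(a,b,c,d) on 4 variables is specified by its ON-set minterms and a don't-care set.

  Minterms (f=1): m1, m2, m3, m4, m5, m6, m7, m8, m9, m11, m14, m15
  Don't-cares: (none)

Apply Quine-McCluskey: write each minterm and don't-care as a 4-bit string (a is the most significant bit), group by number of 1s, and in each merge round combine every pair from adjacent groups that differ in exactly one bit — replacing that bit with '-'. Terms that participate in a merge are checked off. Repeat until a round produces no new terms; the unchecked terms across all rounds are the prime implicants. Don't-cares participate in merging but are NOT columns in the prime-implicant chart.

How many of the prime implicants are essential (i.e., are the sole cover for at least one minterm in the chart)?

4

size-2^0 implicants → 0001(✓)  0010(✓)  0011(✓)  0100(✓)  0101(✓)  0110(✓)  0111(✓)  1000(✓)  1001(✓)  1011(✓)  1110(✓)  1111(✓)
size-2^1 implicants → -001(✓)  -011(✓)  -110(✓)  -111(✓)  0-01(✓)  0-10(✓)  0-11(✓)  00-1(✓)  001-(✓)  01-0(✓)  01-1(✓)  010-(✓)  011-(✓)  1-11(✓)  10-1(✓)  100-  111-(✓)
size-2^2 implicants → --11  -0-1  -11-  0--1  0-1-  01--
Unchecked terms (primes): --11, -0-1, -11-, 0--1, 0-1-, 01--, 100-
Minterm coverage:
  m1 ⊆ -0-1,0--1
  m2 ⊆ 0-1- [E]
  m3 ⊆ --11,-0-1,0--1,0-1-
  m4 ⊆ 01-- [E]
  m5 ⊆ 0--1,01--
  m6 ⊆ -11-,0-1-,01--
  m7 ⊆ --11,-11-,0--1,0-1-,01--
  m8 ⊆ 100- [E]
  m9 ⊆ -0-1,100-
  m11 ⊆ --11,-0-1
  m14 ⊆ -11- [E]
  m15 ⊆ --11,-11-
E = {-11-, 0-1-, 01--, 100-}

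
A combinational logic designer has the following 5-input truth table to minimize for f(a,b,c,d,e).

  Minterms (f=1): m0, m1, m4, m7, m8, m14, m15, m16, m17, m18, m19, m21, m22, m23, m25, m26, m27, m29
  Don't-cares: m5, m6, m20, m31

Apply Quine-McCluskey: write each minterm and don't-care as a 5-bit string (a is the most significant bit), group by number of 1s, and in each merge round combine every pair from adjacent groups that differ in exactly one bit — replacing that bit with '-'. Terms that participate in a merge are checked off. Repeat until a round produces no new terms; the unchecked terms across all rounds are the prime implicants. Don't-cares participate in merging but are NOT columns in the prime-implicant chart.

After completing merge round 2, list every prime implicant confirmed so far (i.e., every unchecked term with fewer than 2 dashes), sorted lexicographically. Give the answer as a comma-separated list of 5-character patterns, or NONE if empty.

0-000

[col 0] 00000*, 00001*, 00100*, 00101*, 00110*, 00111*, 01000*, 01110*, 01111*, 10000*, 10001*, 10010*, 10011*, 10100*, 10101*, 10110*, 10111*, 11001*, 11010*, 11011*, 11101*, 11111*
[col 1] -0000*, -0001*, -0100*, -0101*, -0110*, -0111*, -1111*, 0-000, 0-110*, 0-111*, 00-00*, 00-01*, 0000-*, 001-0*, 001-1*, 0010-*, 0011-*, 0111-*, 1-001*, 1-010*, 1-011*, 1-101*, 1-111*, 10-00*, 10-01*, 10-10*, 10-11*, 100-0*, 100-1*, 1000-*, 1001-*, 101-0*, 101-1*, 1010-*, 1011-*, 11-01*, 11-11*, 110-1*, 1101-*, 111-1*
[col 2] --111, -0-00*, -0-01*, -000-*, -01-0*, -01-1*, -010-*, -011-*, 0-11-, 00-0-*, 001--*, 1--01*, 1--11*, 1-0-1*, 1-01-, 1-1-1*, 10--0*, 10--1*, 10-0-*, 10-1-*, 100--*, 101--*, 11--1*
[col 3] -0-0-, -01--, 1---1, 10---
Prime implicants: --111, -0-0-, -01--, 0-000, 0-11-, 1---1, 1-01-, 10---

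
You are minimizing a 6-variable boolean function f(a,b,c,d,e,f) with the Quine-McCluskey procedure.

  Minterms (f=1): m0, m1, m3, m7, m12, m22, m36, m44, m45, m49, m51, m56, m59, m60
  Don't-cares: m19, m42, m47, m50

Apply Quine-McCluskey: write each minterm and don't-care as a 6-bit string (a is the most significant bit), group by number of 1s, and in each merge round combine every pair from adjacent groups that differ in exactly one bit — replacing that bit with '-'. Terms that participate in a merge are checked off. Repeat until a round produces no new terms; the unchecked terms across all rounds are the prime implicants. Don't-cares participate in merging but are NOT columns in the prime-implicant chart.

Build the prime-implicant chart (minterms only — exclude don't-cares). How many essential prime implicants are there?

[col 0] 000000*, 000001*, 000011*, 000111*, 001100*, 010011*, 010110, 100100*, 101010, 101100*, 101101*, 101111*, 110001*, 110010*, 110011*, 111000*, 111011*, 111100*
[col 1] -01100, -10011, 0-0011, 000-11, 0000-1, 00000-, 1-1100, 10-100, 1011-1, 10110-, 11-011, 1100-1, 11001-, 111-00
Prime implicants: -01100, -10011, 0-0011, 000-11, 0000-1, 00000-, 010110, 1-1100, 10-100, 101010, 1011-1, 10110-, 11-011, 1100-1, 11001-, 111-00
PI chart (minterm → PIs covering it):
  0 | 00000-  (sole → essential)
  1 | 0000-1,00000-
  3 | 0-0011,000-11,0000-1
  7 | 000-11  (sole → essential)
  12 | -01100  (sole → essential)
  22 | 010110  (sole → essential)
  36 | 10-100  (sole → essential)
  44 | -01100,1-1100,10-100,10110-
  45 | 1011-1,10110-
  49 | 1100-1  (sole → essential)
  51 | -10011,11-011,1100-1,11001-
  56 | 111-00  (sole → essential)
  59 | 11-011  (sole → essential)
  60 | 1-1100,111-00
Essential prime implicants: -01100, 000-11, 00000-, 010110, 10-100, 11-011, 1100-1, 111-00

8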